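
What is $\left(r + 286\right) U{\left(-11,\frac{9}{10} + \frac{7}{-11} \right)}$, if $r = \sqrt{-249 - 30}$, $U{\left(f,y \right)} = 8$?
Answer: $2288 + 24 i \sqrt{31} \approx 2288.0 + 133.63 i$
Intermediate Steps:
$r = 3 i \sqrt{31}$ ($r = \sqrt{-249 - 30} = \sqrt{-279} = 3 i \sqrt{31} \approx 16.703 i$)
$\left(r + 286\right) U{\left(-11,\frac{9}{10} + \frac{7}{-11} \right)} = \left(3 i \sqrt{31} + 286\right) 8 = \left(286 + 3 i \sqrt{31}\right) 8 = 2288 + 24 i \sqrt{31}$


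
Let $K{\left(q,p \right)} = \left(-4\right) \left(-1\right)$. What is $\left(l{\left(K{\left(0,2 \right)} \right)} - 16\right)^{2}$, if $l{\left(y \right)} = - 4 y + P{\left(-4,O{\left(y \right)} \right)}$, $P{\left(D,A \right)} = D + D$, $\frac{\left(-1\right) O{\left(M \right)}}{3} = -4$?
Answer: $1600$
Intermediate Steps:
$O{\left(M \right)} = 12$ ($O{\left(M \right)} = \left(-3\right) \left(-4\right) = 12$)
$P{\left(D,A \right)} = 2 D$
$K{\left(q,p \right)} = 4$
$l{\left(y \right)} = -8 - 4 y$ ($l{\left(y \right)} = - 4 y + 2 \left(-4\right) = - 4 y - 8 = -8 - 4 y$)
$\left(l{\left(K{\left(0,2 \right)} \right)} - 16\right)^{2} = \left(\left(-8 - 16\right) - 16\right)^{2} = \left(-24 - 16\right)^{2} = \left(-40\right)^{2} = 1600$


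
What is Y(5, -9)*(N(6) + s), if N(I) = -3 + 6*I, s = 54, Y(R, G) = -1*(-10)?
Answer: 870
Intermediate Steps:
Y(R, G) = 10
Y(5, -9)*(N(6) + s) = 10*((-3 + 6*6) + 54) = 10*((-3 + 36) + 54) = 10*(33 + 54) = 10*87 = 870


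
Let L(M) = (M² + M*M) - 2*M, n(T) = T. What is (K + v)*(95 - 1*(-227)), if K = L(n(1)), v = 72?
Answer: 23184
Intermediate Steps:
L(M) = -2*M + 2*M² (L(M) = (M² + M²) - 2*M = 2*M² - 2*M = -2*M + 2*M²)
K = 0 (K = 2*1*(-1 + 1) = 2*1*0 = 0)
(K + v)*(95 - 1*(-227)) = (0 + 72)*(95 - 1*(-227)) = 72*(95 + 227) = 72*322 = 23184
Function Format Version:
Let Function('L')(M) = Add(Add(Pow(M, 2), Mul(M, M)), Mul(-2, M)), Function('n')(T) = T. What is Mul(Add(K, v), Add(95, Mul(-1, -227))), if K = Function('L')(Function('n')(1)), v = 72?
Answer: 23184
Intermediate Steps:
Function('L')(M) = Add(Mul(-2, M), Mul(2, Pow(M, 2))) (Function('L')(M) = Add(Add(Pow(M, 2), Pow(M, 2)), Mul(-2, M)) = Add(Mul(2, Pow(M, 2)), Mul(-2, M)) = Add(Mul(-2, M), Mul(2, Pow(M, 2))))
K = 0 (K = Mul(2, 1, Add(-1, 1)) = Mul(2, 1, 0) = 0)
Mul(Add(K, v), Add(95, Mul(-1, -227))) = Mul(Add(0, 72), Add(95, Mul(-1, -227))) = Mul(72, Add(95, 227)) = Mul(72, 322) = 23184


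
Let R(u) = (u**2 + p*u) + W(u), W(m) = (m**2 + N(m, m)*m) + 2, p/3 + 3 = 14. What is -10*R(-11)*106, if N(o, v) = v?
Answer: -2120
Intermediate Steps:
p = 33 (p = -9 + 3*14 = -9 + 42 = 33)
W(m) = 2 + 2*m**2 (W(m) = (m**2 + m*m) + 2 = (m**2 + m**2) + 2 = 2*m**2 + 2 = 2 + 2*m**2)
R(u) = 2 + 3*u**2 + 33*u (R(u) = (u**2 + 33*u) + (2 + 2*u**2) = 2 + 3*u**2 + 33*u)
-10*R(-11)*106 = -10*(2 + 3*(-11)**2 + 33*(-11))*106 = -10*(2 + 3*121 - 363)*106 = -10*(2 + 363 - 363)*106 = -10*2*106 = -20*106 = -2120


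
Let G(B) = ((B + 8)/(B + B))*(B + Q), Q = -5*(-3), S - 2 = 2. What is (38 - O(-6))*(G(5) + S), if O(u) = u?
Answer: 1320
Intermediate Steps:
S = 4 (S = 2 + 2 = 4)
Q = 15
G(B) = (8 + B)*(15 + B)/(2*B) (G(B) = ((B + 8)/(B + B))*(B + 15) = ((8 + B)/((2*B)))*(15 + B) = ((8 + B)*(1/(2*B)))*(15 + B) = ((8 + B)/(2*B))*(15 + B) = (8 + B)*(15 + B)/(2*B))
(38 - O(-6))*(G(5) + S) = (38 - 1*(-6))*((½)*(120 + 5*(23 + 5))/5 + 4) = (38 + 6)*((½)*(⅕)*(120 + 5*28) + 4) = 44*((½)*(⅕)*(120 + 140) + 4) = 44*((½)*(⅕)*260 + 4) = 44*(26 + 4) = 44*30 = 1320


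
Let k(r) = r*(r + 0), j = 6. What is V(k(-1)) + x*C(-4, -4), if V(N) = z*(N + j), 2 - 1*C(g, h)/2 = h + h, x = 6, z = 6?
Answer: 162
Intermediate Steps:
C(g, h) = 4 - 4*h (C(g, h) = 4 - 2*(h + h) = 4 - 4*h)
k(r) = r**2 (k(r) = r*r = r**2)
V(N) = 36 + 6*N (V(N) = 6*(N + 6) = 6*(6 + N) = 36 + 6*N)
V(k(-1)) + x*C(-4, -4) = (36 + 6*(-1)**2) + 6*(4 - 4*(-4)) = (36 + 6*1) + 6*(4 + 16) = (36 + 6) + 6*20 = 42 + 120 = 162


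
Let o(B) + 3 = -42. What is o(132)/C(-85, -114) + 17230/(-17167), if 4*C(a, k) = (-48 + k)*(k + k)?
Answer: -17763815/17613342 ≈ -1.0085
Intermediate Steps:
C(a, k) = k*(-48 + k)/2 (C(a, k) = ((-48 + k)*(k + k))/4 = ((-48 + k)*(2*k))/4 = (2*k*(-48 + k))/4 = k*(-48 + k)/2)
o(B) = -45 (o(B) = -3 - 42 = -45)
o(132)/C(-85, -114) + 17230/(-17167) = -45*(-1/(57*(-48 - 114))) + 17230/(-17167) = -45/((1/2)*(-114)*(-162)) + 17230*(-1/17167) = -45/9234 - 17230/17167 = -45*1/9234 - 17230/17167 = -5/1026 - 17230/17167 = -17763815/17613342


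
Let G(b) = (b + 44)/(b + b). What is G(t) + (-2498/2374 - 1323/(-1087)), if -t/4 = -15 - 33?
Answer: 96548719/123865824 ≈ 0.77946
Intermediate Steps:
t = 192 (t = -4*(-15 - 33) = -4*(-48) = 192)
G(b) = (44 + b)/(2*b) (G(b) = (44 + b)/((2*b)) = (44 + b)*(1/(2*b)) = (44 + b)/(2*b))
G(t) + (-2498/2374 - 1323/(-1087)) = (½)*(44 + 192)/192 + (-2498/2374 - 1323/(-1087)) = (½)*(1/192)*236 + (-2498*1/2374 - 1323*(-1/1087)) = 59/96 + (-1249/1187 + 1323/1087) = 59/96 + 212738/1290269 = 96548719/123865824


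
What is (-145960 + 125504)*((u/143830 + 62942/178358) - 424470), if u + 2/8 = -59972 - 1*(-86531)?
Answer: 11137282733773886391/1282661557 ≈ 8.6829e+9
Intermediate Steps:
u = 106235/4 (u = -¼ + (-59972 - 1*(-86531)) = -¼ + (-59972 + 86531) = -¼ + 26559 = 106235/4 ≈ 26559.)
(-145960 + 125504)*((u/143830 + 62942/178358) - 424470) = (-145960 + 125504)*(((106235/4)/143830 + 62942/178358) - 424470) = -20456*(((106235/4)*(1/143830) + 62942*(1/178358)) - 424470) = -20456*((21247/115064 + 31471/89179) - 424470) = -20456*(5515965357/10261292456 - 424470) = -20456*(-4355605292832963/10261292456) = 11137282733773886391/1282661557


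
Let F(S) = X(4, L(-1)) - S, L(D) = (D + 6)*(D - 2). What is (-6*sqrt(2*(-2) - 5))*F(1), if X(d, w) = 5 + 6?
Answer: -180*I ≈ -180.0*I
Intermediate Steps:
L(D) = (-2 + D)*(6 + D) (L(D) = (6 + D)*(-2 + D) = (-2 + D)*(6 + D))
X(d, w) = 11
F(S) = 11 - S
(-6*sqrt(2*(-2) - 5))*F(1) = (-6*sqrt(2*(-2) - 5))*(11 - 1*1) = (-6*sqrt(-4 - 5))*(11 - 1) = -18*I*10 = -180*I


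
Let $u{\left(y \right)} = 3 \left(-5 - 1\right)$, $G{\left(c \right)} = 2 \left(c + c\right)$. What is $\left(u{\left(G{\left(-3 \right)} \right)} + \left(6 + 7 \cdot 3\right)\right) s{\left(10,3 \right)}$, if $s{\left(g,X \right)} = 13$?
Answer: $117$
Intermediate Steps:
$G{\left(c \right)} = 4 c$ ($G{\left(c \right)} = 2 \cdot 2 c = 4 c$)
$u{\left(y \right)} = -18$ ($u{\left(y \right)} = 3 \left(-6\right) = -18$)
$\left(u{\left(G{\left(-3 \right)} \right)} + \left(6 + 7 \cdot 3\right)\right) s{\left(10,3 \right)} = \left(-18 + \left(6 + 7 \cdot 3\right)\right) 13 = \left(-18 + \left(6 + 21\right)\right) 13 = \left(-18 + 27\right) 13 = 9 \cdot 13 = 117$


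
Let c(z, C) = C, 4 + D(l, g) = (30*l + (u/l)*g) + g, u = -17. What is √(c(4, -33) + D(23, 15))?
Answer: √347507/23 ≈ 25.630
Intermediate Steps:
D(l, g) = -4 + g + 30*l - 17*g/l (D(l, g) = -4 + ((30*l + (-17/l)*g) + g) = -4 + ((30*l - 17*g/l) + g) = -4 + (g + 30*l - 17*g/l) = -4 + g + 30*l - 17*g/l)
√(c(4, -33) + D(23, 15)) = √(-33 + (-4 + 15 + 30*23 - 17*15/23)) = √(-33 + (-4 + 15 + 690 - 17*15*1/23)) = √(-33 + (-4 + 15 + 690 - 255/23)) = √(-33 + 15868/23) = √(15109/23) = √347507/23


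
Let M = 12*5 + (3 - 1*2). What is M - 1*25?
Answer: 36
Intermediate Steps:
M = 61 (M = 60 + (3 - 2) = 60 + 1 = 61)
M - 1*25 = 61 - 1*25 = 61 - 25 = 36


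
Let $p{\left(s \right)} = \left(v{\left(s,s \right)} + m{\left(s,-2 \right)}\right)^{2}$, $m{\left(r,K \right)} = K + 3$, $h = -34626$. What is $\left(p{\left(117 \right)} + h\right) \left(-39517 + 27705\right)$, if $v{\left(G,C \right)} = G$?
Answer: $244532024$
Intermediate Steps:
$m{\left(r,K \right)} = 3 + K$
$p{\left(s \right)} = \left(1 + s\right)^{2}$ ($p{\left(s \right)} = \left(s + \left(3 - 2\right)\right)^{2} = \left(s + 1\right)^{2} = \left(1 + s\right)^{2}$)
$\left(p{\left(117 \right)} + h\right) \left(-39517 + 27705\right) = \left(\left(1 + 117\right)^{2} - 34626\right) \left(-39517 + 27705\right) = \left(118^{2} - 34626\right) \left(-11812\right) = \left(13924 - 34626\right) \left(-11812\right) = \left(-20702\right) \left(-11812\right) = 244532024$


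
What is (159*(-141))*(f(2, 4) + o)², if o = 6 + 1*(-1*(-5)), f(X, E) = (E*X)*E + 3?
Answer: -47438604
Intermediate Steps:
f(X, E) = 3 + X*E² (f(X, E) = X*E² + 3 = 3 + X*E²)
o = 11 (o = 6 + 1*5 = 6 + 5 = 11)
(159*(-141))*(f(2, 4) + o)² = (159*(-141))*((3 + 2*4²) + 11)² = -22419*((3 + 2*16) + 11)² = -22419*((3 + 32) + 11)² = -22419*(35 + 11)² = -22419*46² = -22419*2116 = -47438604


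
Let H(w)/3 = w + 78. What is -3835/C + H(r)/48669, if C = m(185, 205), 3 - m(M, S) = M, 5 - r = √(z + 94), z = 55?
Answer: 4786947/227122 - √149/16223 ≈ 21.076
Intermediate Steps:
r = 5 - √149 (r = 5 - √(55 + 94) = 5 - √149 ≈ -7.2066)
m(M, S) = 3 - M
C = -182 (C = 3 - 1*185 = 3 - 185 = -182)
H(w) = 234 + 3*w (H(w) = 3*(w + 78) = 3*(78 + w) = 234 + 3*w)
-3835/C + H(r)/48669 = -3835/(-182) + (234 + 3*(5 - √149))/48669 = -3835*(-1/182) + (234 + (15 - 3*√149))*(1/48669) = 295/14 + (249 - 3*√149)*(1/48669) = 295/14 + (83/16223 - √149/16223) = 4786947/227122 - √149/16223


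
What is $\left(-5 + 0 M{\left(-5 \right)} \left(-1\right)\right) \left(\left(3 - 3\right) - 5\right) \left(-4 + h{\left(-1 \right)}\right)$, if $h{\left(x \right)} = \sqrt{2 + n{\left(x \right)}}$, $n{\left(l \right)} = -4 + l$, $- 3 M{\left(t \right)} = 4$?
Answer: $-100 + 25 i \sqrt{3} \approx -100.0 + 43.301 i$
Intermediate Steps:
$M{\left(t \right)} = - \frac{4}{3}$ ($M{\left(t \right)} = \left(- \frac{1}{3}\right) 4 = - \frac{4}{3}$)
$h{\left(x \right)} = \sqrt{-2 + x}$ ($h{\left(x \right)} = \sqrt{2 + \left(-4 + x\right)} = \sqrt{-2 + x}$)
$\left(-5 + 0 M{\left(-5 \right)} \left(-1\right)\right) \left(\left(3 - 3\right) - 5\right) \left(-4 + h{\left(-1 \right)}\right) = \left(-5 + 0 \left(- \frac{4}{3}\right) \left(-1\right)\right) \left(\left(3 - 3\right) - 5\right) \left(-4 + \sqrt{-2 - 1}\right) = \left(-5 + 0 \left(-1\right)\right) \left(\left(3 - 3\right) - 5\right) \left(-4 + \sqrt{-3}\right) = \left(-5 + 0\right) \left(0 - 5\right) \left(-4 + i \sqrt{3}\right) = - 5 \left(- 5 \left(-4 + i \sqrt{3}\right)\right) = - 5 \left(20 - 5 i \sqrt{3}\right) = -100 + 25 i \sqrt{3}$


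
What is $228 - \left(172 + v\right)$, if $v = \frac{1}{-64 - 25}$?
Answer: $\frac{4985}{89} \approx 56.011$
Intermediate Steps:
$v = - \frac{1}{89}$ ($v = \frac{1}{-89} = - \frac{1}{89} \approx -0.011236$)
$228 - \left(172 + v\right) = 228 - \left(172 - \frac{1}{89}\right) = 228 - \frac{15307}{89} = \frac{4985}{89}$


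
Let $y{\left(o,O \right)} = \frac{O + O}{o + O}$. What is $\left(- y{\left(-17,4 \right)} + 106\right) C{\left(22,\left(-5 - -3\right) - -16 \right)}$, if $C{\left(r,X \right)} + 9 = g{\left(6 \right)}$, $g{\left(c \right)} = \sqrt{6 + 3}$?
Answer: $- \frac{8316}{13} \approx -639.69$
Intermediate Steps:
$g{\left(c \right)} = 3$ ($g{\left(c \right)} = \sqrt{9} = 3$)
$y{\left(o,O \right)} = \frac{2 O}{O + o}$
$C{\left(r,X \right)} = -6$ ($C{\left(r,X \right)} = -9 + 3 = -6$)
$\left(- y{\left(-17,4 \right)} + 106\right) C{\left(22,\left(-5 - -3\right) - -16 \right)} = \left(- \frac{2 \cdot 4}{4 - 17} + 106\right) \left(-6\right) = \left(- \frac{2 \cdot 4}{-13} + 106\right) \left(-6\right) = \left(- \frac{2 \cdot 4 \left(-1\right)}{13} + 106\right) \left(-6\right) = \left(\left(-1\right) \left(- \frac{8}{13}\right) + 106\right) \left(-6\right) = \left(\frac{8}{13} + 106\right) \left(-6\right) = \frac{1386}{13} \left(-6\right) = - \frac{8316}{13}$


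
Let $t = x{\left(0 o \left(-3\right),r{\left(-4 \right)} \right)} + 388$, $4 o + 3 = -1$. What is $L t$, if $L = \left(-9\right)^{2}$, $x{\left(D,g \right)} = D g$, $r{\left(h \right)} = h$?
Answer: $31428$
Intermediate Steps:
$o = -1$ ($o = - \frac{3}{4} + \frac{1}{4} \left(-1\right) = - \frac{3}{4} - \frac{1}{4} = -1$)
$L = 81$
$t = 388$ ($t = 0 \left(-1\right) \left(-3\right) \left(-4\right) + 388 = 0 \left(-3\right) \left(-4\right) + 388 = 0 \left(-4\right) + 388 = 0 + 388 = 388$)
$L t = 81 \cdot 388 = 31428$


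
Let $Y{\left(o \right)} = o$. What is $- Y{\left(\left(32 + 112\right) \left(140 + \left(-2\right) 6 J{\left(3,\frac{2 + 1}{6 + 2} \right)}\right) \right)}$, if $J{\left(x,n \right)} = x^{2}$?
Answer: $-4608$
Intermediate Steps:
$- Y{\left(\left(32 + 112\right) \left(140 + \left(-2\right) 6 J{\left(3,\frac{2 + 1}{6 + 2} \right)}\right) \right)} = - \left(32 + 112\right) \left(140 + \left(-2\right) 6 \cdot 3^{2}\right) = - 144 \left(140 - 108\right) = - 144 \cdot 32 = \left(-1\right) 4608 = -4608$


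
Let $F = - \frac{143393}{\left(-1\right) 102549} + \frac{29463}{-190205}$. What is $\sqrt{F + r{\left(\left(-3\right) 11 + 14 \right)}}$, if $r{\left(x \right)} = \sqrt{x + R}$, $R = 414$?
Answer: $\frac{\sqrt{473056283795165582010 + 380457997691036177025 \sqrt{395}}}{19505332545} \approx 4.5954$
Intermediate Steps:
$F = \frac{24252664378}{19505332545}$ ($F = - \frac{143393}{-102549} + 29463 \left(- \frac{1}{190205}\right) = \left(-143393\right) \left(- \frac{1}{102549}\right) - \frac{29463}{190205} = \frac{143393}{102549} - \frac{29463}{190205} = \frac{24252664378}{19505332545} \approx 1.2434$)
$r{\left(x \right)} = \sqrt{414 + x}$ ($r{\left(x \right)} = \sqrt{x + 414} = \sqrt{414 + x}$)
$\sqrt{F + r{\left(\left(-3\right) 11 + 14 \right)}} = \sqrt{\frac{24252664378}{19505332545} + \sqrt{414 + \left(\left(-3\right) 11 + 14\right)}} = \sqrt{\frac{24252664378}{19505332545} + \sqrt{414 + \left(-33 + 14\right)}} = \sqrt{\frac{24252664378}{19505332545} + \sqrt{414 - 19}} = \sqrt{\frac{24252664378}{19505332545} + \sqrt{395}}$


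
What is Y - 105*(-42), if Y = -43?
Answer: 4367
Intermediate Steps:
Y - 105*(-42) = -43 - 105*(-42) = -43 + 4410 = 4367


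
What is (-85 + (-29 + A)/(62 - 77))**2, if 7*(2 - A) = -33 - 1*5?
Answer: 76983076/11025 ≈ 6982.6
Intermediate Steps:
A = 52/7 (A = 2 - (-33 - 1*5)/7 = 2 - (-33 - 5)/7 = 2 - 1/7*(-38) = 2 + 38/7 = 52/7 ≈ 7.4286)
(-85 + (-29 + A)/(62 - 77))**2 = (-85 + (-29 + 52/7)/(62 - 77))**2 = (-85 - 151/7/(-15))**2 = (-85 - 151/7*(-1/15))**2 = (-85 + 151/105)**2 = (-8774/105)**2 = 76983076/11025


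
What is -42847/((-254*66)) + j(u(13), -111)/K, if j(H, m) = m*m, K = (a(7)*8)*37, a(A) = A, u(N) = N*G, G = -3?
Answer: 1995461/234696 ≈ 8.5023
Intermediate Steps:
u(N) = -3*N (u(N) = N*(-3) = -3*N)
K = 2072 (K = (7*8)*37 = 56*37 = 2072)
j(H, m) = m**2
-42847/((-254*66)) + j(u(13), -111)/K = -42847/((-254*66)) + (-111)**2/2072 = -42847/(-16764) + 12321*(1/2072) = -42847*(-1/16764) + 333/56 = 42847/16764 + 333/56 = 1995461/234696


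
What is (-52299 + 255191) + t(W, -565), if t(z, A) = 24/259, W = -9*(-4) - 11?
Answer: 52549052/259 ≈ 2.0289e+5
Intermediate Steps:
W = 25 (W = 36 - 11 = 25)
t(z, A) = 24/259 (t(z, A) = 24*(1/259) = 24/259)
(-52299 + 255191) + t(W, -565) = (-52299 + 255191) + 24/259 = 202892 + 24/259 = 52549052/259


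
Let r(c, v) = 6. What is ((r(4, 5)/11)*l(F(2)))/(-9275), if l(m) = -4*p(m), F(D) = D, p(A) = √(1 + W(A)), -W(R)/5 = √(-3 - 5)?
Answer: 24*√(1 - 10*I*√2)/102025 ≈ 0.00064802 - 0.00060382*I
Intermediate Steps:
W(R) = -10*I*√2 (W(R) = -5*√(-3 - 5) = -10*I*√2)
p(A) = √(1 - 10*I*√2)
l(m) = -4*√(1 - 10*I*√2)
((r(4, 5)/11)*l(F(2)))/(-9275) = ((6/11)*(-4*√(1 - 10*I*√2)))/(-9275) = (((1/11)*6)*(-4*√(1 - 10*I*√2)))*(-1/9275) = (6*(-4*√(1 - 10*I*√2))/11)*(-1/9275) = -24*√(1 - 10*I*√2)/11*(-1/9275) = 24*√(1 - 10*I*√2)/102025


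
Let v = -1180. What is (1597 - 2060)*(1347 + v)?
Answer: -77321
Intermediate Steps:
(1597 - 2060)*(1347 + v) = (1597 - 2060)*(1347 - 1180) = -463*167 = -77321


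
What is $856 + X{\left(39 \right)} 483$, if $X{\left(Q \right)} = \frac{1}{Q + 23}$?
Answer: $\frac{53555}{62} \approx 863.79$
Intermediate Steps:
$X{\left(Q \right)} = \frac{1}{23 + Q}$
$856 + X{\left(39 \right)} 483 = 856 + \frac{1}{23 + 39} \cdot 483 = 856 + \frac{1}{62} \cdot 483 = 856 + \frac{483}{62} = \frac{53555}{62}$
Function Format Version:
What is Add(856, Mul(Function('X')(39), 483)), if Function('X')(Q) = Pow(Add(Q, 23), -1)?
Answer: Rational(53555, 62) ≈ 863.79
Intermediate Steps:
Function('X')(Q) = Pow(Add(23, Q), -1)
Add(856, Mul(Function('X')(39), 483)) = Add(856, Mul(Pow(Add(23, 39), -1), 483)) = Add(856, Mul(Pow(62, -1), 483)) = Add(856, Mul(Rational(1, 62), 483)) = Add(856, Rational(483, 62)) = Rational(53555, 62)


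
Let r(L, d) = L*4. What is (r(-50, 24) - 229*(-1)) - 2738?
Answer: -2709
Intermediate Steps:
r(L, d) = 4*L
(r(-50, 24) - 229*(-1)) - 2738 = (4*(-50) - 229*(-1)) - 2738 = (-200 + 229) - 2738 = 29 - 2738 = -2709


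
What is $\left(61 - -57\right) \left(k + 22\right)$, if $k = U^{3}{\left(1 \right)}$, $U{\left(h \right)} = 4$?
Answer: $10148$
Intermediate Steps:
$k = 64$ ($k = 4^{3} = 64$)
$\left(61 - -57\right) \left(k + 22\right) = \left(61 - -57\right) \left(64 + 22\right) = \left(61 + 57\right) 86 = 118 \cdot 86 = 10148$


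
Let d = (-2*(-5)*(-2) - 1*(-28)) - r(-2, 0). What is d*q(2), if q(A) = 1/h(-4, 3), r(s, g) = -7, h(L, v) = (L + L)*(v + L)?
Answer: 15/8 ≈ 1.8750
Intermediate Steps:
h(L, v) = 2*L*(L + v) (h(L, v) = (2*L)*(L + v) = 2*L*(L + v))
q(A) = ⅛ (q(A) = 1/(2*(-4)*(-4 + 3)) = 1/(2*(-4)*(-1)) = 1/8 = ⅛)
d = 15 (d = (-2*(-5)*(-2) - 1*(-28)) - 1*(-7) = (10*(-2) + 28) + 7 = (-20 + 28) + 7 = 8 + 7 = 15)
d*q(2) = 15*(⅛) = 15/8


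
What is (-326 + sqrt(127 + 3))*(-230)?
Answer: 74980 - 230*sqrt(130) ≈ 72358.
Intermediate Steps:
(-326 + sqrt(127 + 3))*(-230) = (-326 + sqrt(130))*(-230) = 74980 - 230*sqrt(130)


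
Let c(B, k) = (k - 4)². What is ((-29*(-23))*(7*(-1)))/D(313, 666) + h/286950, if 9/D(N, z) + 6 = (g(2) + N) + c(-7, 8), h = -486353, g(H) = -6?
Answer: -141570441509/860850 ≈ -1.6445e+5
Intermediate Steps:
c(B, k) = (-4 + k)²
D(N, z) = 9/(4 + N) (D(N, z) = 9/(-6 + ((-6 + N) + (-4 + 8)²)) = 9/(-6 + ((-6 + N) + 4²)) = 9/(-6 + ((-6 + N) + 16)) = 9/(-6 + (10 + N)) = 9/(4 + N))
((-29*(-23))*(7*(-1)))/D(313, 666) + h/286950 = ((-29*(-23))*(7*(-1)))/((9/(4 + 313))) - 486353/286950 = (667*(-7))/((9/317)) - 486353*1/286950 = -4669/(9*(1/317)) - 486353/286950 = -4669/9/317 - 486353/286950 = -4669*317/9 - 486353/286950 = -1480073/9 - 486353/286950 = -141570441509/860850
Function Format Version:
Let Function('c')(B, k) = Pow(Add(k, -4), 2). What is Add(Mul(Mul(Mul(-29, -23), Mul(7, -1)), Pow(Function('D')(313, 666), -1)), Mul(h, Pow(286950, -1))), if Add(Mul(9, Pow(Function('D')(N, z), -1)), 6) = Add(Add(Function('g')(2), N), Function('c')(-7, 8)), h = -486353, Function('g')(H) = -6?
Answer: Rational(-141570441509, 860850) ≈ -1.6445e+5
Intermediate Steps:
Function('c')(B, k) = Pow(Add(-4, k), 2)
Function('D')(N, z) = Mul(9, Pow(Add(4, N), -1)) (Function('D')(N, z) = Mul(9, Pow(Add(-6, Add(Add(-6, N), Pow(Add(-4, 8), 2))), -1)) = Mul(9, Pow(Add(-6, Add(Add(-6, N), Pow(4, 2))), -1)) = Mul(9, Pow(Add(-6, Add(Add(-6, N), 16)), -1)) = Mul(9, Pow(Add(-6, Add(10, N)), -1)) = Mul(9, Pow(Add(4, N), -1)))
Add(Mul(Mul(Mul(-29, -23), Mul(7, -1)), Pow(Function('D')(313, 666), -1)), Mul(h, Pow(286950, -1))) = Add(Mul(Mul(Mul(-29, -23), Mul(7, -1)), Pow(Mul(9, Pow(Add(4, 313), -1)), -1)), Mul(-486353, Pow(286950, -1))) = Add(Mul(Mul(667, -7), Pow(Mul(9, Pow(317, -1)), -1)), Mul(-486353, Rational(1, 286950))) = Add(Mul(-4669, Pow(Mul(9, Rational(1, 317)), -1)), Rational(-486353, 286950)) = Add(Mul(-4669, Pow(Rational(9, 317), -1)), Rational(-486353, 286950)) = Add(Mul(-4669, Rational(317, 9)), Rational(-486353, 286950)) = Add(Rational(-1480073, 9), Rational(-486353, 286950)) = Rational(-141570441509, 860850)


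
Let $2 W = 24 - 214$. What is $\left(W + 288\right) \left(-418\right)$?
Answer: $-80674$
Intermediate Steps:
$W = -95$ ($W = \frac{24 - 214}{2} = \frac{1}{2} \left(-190\right) = -95$)
$\left(W + 288\right) \left(-418\right) = \left(-95 + 288\right) \left(-418\right) = 193 \left(-418\right) = -80674$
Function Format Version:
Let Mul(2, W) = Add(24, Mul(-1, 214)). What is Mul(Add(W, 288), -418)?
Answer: -80674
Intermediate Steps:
W = -95 (W = Mul(Rational(1, 2), Add(24, Mul(-1, 214))) = Mul(Rational(1, 2), Add(24, -214)) = Mul(Rational(1, 2), -190) = -95)
Mul(Add(W, 288), -418) = Mul(Add(-95, 288), -418) = Mul(193, -418) = -80674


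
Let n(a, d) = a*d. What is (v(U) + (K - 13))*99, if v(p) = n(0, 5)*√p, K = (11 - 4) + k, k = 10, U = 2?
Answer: 396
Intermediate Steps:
K = 17 (K = (11 - 4) + 10 = 7 + 10 = 17)
v(p) = 0 (v(p) = (0*5)*√p = 0*√p = 0)
(v(U) + (K - 13))*99 = (0 + (17 - 13))*99 = (0 + 4)*99 = 4*99 = 396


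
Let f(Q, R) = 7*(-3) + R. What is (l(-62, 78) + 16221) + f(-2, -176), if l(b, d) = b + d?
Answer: 16040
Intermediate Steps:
f(Q, R) = -21 + R
(l(-62, 78) + 16221) + f(-2, -176) = ((-62 + 78) + 16221) + (-21 - 176) = (16 + 16221) - 197 = 16237 - 197 = 16040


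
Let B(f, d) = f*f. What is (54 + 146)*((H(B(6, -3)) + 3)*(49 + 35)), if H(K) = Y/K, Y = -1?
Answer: 149800/3 ≈ 49933.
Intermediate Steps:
B(f, d) = f**2
H(K) = -1/K
(54 + 146)*((H(B(6, -3)) + 3)*(49 + 35)) = (54 + 146)*((-1/(6**2) + 3)*(49 + 35)) = 200*((-1/36 + 3)*84) = 200*((107/36)*84) = 200*(749/3) = 149800/3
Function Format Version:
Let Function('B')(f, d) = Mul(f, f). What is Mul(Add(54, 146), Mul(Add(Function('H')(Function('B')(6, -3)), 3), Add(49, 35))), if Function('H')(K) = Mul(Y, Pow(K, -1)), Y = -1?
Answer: Rational(149800, 3) ≈ 49933.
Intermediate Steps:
Function('B')(f, d) = Pow(f, 2)
Function('H')(K) = Mul(-1, Pow(K, -1))
Mul(Add(54, 146), Mul(Add(Function('H')(Function('B')(6, -3)), 3), Add(49, 35))) = Mul(Add(54, 146), Mul(Add(Mul(-1, Pow(Pow(6, 2), -1)), 3), Add(49, 35))) = Mul(200, Mul(Add(Mul(-1, Pow(36, -1)), 3), 84)) = Mul(200, Mul(Add(Mul(-1, Rational(1, 36)), 3), 84)) = Mul(200, Mul(Add(Rational(-1, 36), 3), 84)) = Mul(200, Mul(Rational(107, 36), 84)) = Mul(200, Rational(749, 3)) = Rational(149800, 3)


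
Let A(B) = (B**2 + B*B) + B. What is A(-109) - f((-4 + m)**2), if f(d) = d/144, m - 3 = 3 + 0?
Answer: 851507/36 ≈ 23653.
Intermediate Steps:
A(B) = B + 2*B**2 (A(B) = (B**2 + B**2) + B = 2*B**2 + B = B + 2*B**2)
m = 6 (m = 3 + (3 + 0) = 3 + 3 = 6)
f(d) = d/144 (f(d) = d*(1/144) = d/144)
A(-109) - f((-4 + m)**2) = -109*(1 + 2*(-109)) - (-4 + 6)**2/144 = -109*(1 - 218) - 2**2/144 = -109*(-217) - 4/144 = 23653 - 1*1/36 = 23653 - 1/36 = 851507/36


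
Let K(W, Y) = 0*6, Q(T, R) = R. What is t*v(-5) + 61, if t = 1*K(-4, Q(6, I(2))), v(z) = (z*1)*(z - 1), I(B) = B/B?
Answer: 61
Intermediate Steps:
I(B) = 1
v(z) = z*(-1 + z)
K(W, Y) = 0
t = 0 (t = 1*0 = 0)
t*v(-5) + 61 = 0*(-5*(-1 - 5)) + 61 = 0*(-5*(-6)) + 61 = 0*30 + 61 = 0 + 61 = 61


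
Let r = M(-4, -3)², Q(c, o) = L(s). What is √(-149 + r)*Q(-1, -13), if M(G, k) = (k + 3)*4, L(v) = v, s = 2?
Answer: 2*I*√149 ≈ 24.413*I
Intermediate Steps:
Q(c, o) = 2
M(G, k) = 12 + 4*k (M(G, k) = (3 + k)*4 = 12 + 4*k)
r = 0 (r = (12 + 4*(-3))² = (12 - 12)² = 0² = 0)
√(-149 + r)*Q(-1, -13) = √(-149 + 0)*2 = √(-149)*2 = (I*√149)*2 = 2*I*√149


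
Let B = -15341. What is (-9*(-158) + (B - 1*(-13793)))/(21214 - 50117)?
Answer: 18/4129 ≈ 0.0043594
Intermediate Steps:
(-9*(-158) + (B - 1*(-13793)))/(21214 - 50117) = (-9*(-158) + (-15341 - 1*(-13793)))/(21214 - 50117) = (1422 + (-15341 + 13793))/(-28903) = (1422 - 1548)*(-1/28903) = -126*(-1/28903) = 18/4129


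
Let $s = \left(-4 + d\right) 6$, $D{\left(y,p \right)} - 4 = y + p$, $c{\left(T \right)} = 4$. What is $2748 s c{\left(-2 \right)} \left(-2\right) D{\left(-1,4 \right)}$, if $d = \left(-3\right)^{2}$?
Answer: $-4616640$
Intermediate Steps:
$d = 9$
$D{\left(y,p \right)} = 4 + p + y$ ($D{\left(y,p \right)} = 4 + \left(y + p\right) = 4 + \left(p + y\right) = 4 + p + y$)
$s = 30$ ($s = \left(-4 + 9\right) 6 = 5 \cdot 6 = 30$)
$2748 s c{\left(-2 \right)} \left(-2\right) D{\left(-1,4 \right)} = 2748 \cdot 30 \cdot 4 \left(-2\right) \left(4 + 4 - 1\right) = 2748 \cdot 30 \left(-8\right) 7 = 2748 \left(\left(-240\right) 7\right) = 2748 \left(-1680\right) = -4616640$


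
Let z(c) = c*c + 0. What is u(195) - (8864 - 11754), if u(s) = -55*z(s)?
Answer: -2088485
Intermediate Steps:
z(c) = c² (z(c) = c² + 0 = c²)
u(s) = -55*s²
u(195) - (8864 - 11754) = -55*195² - (8864 - 11754) = -55*38025 - 1*(-2890) = -2091375 + 2890 = -2088485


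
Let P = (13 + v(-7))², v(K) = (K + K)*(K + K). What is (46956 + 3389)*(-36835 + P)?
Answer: 344661870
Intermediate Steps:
v(K) = 4*K² (v(K) = (2*K)*(2*K) = 4*K²)
P = 43681 (P = (13 + 4*(-7)²)² = (13 + 4*49)² = (13 + 196)² = 209² = 43681)
(46956 + 3389)*(-36835 + P) = (46956 + 3389)*(-36835 + 43681) = 50345*6846 = 344661870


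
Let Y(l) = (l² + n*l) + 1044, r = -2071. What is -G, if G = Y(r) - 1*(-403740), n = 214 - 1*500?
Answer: -5286131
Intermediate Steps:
n = -286 (n = 214 - 500 = -286)
Y(l) = 1044 + l² - 286*l (Y(l) = (l² - 286*l) + 1044 = 1044 + l² - 286*l)
G = 5286131 (G = (1044 + (-2071)² - 286*(-2071)) - 1*(-403740) = (1044 + 4289041 + 592306) + 403740 = 4882391 + 403740 = 5286131)
-G = -1*5286131 = -5286131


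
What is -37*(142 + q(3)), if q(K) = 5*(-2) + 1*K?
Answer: -4995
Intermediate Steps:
q(K) = -10 + K
-37*(142 + q(3)) = -37*(142 + (-10 + 3)) = -37*(142 - 7) = -37*135 = -4995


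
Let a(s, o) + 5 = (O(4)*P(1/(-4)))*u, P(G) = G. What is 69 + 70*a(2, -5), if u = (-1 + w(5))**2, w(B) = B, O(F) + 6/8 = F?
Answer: -1191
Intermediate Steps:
O(F) = -3/4 + F
u = 16 (u = (-1 + 5)**2 = 4**2 = 16)
a(s, o) = -18 (a(s, o) = -5 + ((-3/4 + 4)/(-4))*16 = -5 + ((13/4)*(-1/4))*16 = -5 - 13/16*16 = -5 - 13 = -18)
69 + 70*a(2, -5) = 69 + 70*(-18) = 69 - 1260 = -1191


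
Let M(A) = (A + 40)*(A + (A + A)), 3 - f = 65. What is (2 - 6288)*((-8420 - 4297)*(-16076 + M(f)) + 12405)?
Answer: -958067696838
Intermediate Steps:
f = -62 (f = 3 - 1*65 = 3 - 65 = -62)
M(A) = 3*A*(40 + A) (M(A) = (40 + A)*(A + 2*A) = (40 + A)*(3*A) = 3*A*(40 + A))
(2 - 6288)*((-8420 - 4297)*(-16076 + M(f)) + 12405) = (2 - 6288)*((-8420 - 4297)*(-16076 + 3*(-62)*(40 - 62)) + 12405) = -6286*(-12717*(-16076 + 3*(-62)*(-22)) + 12405) = -6286*(-12717*(-16076 + 4092) + 12405) = -6286*(-12717*(-11984) + 12405) = -6286*(152400528 + 12405) = -6286*152412933 = -958067696838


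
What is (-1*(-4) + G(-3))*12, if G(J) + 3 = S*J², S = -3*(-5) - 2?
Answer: 1416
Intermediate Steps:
S = 13 (S = 15 - 2 = 13)
G(J) = -3 + 13*J²
(-1*(-4) + G(-3))*12 = (-1*(-4) + (-3 + 13*(-3)²))*12 = (4 + (-3 + 13*9))*12 = (4 + (-3 + 117))*12 = (4 + 114)*12 = 118*12 = 1416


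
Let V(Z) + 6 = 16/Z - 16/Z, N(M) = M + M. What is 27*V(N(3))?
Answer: -162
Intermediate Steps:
N(M) = 2*M
V(Z) = -6 (V(Z) = -6 + (16/Z - 16/Z) = -6 + 0 = -6)
27*V(N(3)) = 27*(-6) = -162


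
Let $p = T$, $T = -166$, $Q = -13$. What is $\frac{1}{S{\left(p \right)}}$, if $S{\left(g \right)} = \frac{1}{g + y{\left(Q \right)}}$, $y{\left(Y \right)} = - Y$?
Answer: $-153$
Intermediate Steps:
$p = -166$
$S{\left(g \right)} = \frac{1}{13 + g}$ ($S{\left(g \right)} = \frac{1}{g - -13} = \frac{1}{g + 13} = \frac{1}{13 + g}$)
$\frac{1}{S{\left(p \right)}} = \frac{1}{\frac{1}{13 - 166}} = \frac{1}{\frac{1}{-153}} = \frac{1}{- \frac{1}{153}} = -153$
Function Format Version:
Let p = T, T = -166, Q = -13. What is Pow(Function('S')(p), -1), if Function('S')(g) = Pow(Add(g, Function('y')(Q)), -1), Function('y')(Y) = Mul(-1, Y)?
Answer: -153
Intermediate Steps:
p = -166
Function('S')(g) = Pow(Add(13, g), -1) (Function('S')(g) = Pow(Add(g, Mul(-1, -13)), -1) = Pow(Add(g, 13), -1) = Pow(Add(13, g), -1))
Pow(Function('S')(p), -1) = Pow(Pow(Add(13, -166), -1), -1) = Pow(Pow(-153, -1), -1) = Pow(Rational(-1, 153), -1) = -153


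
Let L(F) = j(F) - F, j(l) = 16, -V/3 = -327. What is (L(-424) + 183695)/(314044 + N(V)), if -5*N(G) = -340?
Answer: 184135/314112 ≈ 0.58621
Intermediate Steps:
V = 981 (V = -3*(-327) = 981)
N(G) = 68 (N(G) = -⅕*(-340) = 68)
L(F) = 16 - F
(L(-424) + 183695)/(314044 + N(V)) = ((16 - 1*(-424)) + 183695)/(314044 + 68) = ((16 + 424) + 183695)/314112 = (440 + 183695)*(1/314112) = 184135*(1/314112) = 184135/314112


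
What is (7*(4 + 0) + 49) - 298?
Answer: -221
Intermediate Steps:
(7*(4 + 0) + 49) - 298 = (7*4 + 49) - 298 = (28 + 49) - 298 = 77 - 298 = -221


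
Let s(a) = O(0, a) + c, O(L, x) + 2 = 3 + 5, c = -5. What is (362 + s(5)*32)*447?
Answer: 176118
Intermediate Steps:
O(L, x) = 6 (O(L, x) = -2 + (3 + 5) = -2 + 8 = 6)
s(a) = 1 (s(a) = 6 - 5 = 1)
(362 + s(5)*32)*447 = (362 + 1*32)*447 = (362 + 32)*447 = 394*447 = 176118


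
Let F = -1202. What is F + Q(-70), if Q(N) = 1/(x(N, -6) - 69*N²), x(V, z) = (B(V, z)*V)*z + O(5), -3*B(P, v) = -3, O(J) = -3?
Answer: -405894967/337683 ≈ -1202.0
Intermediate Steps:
B(P, v) = 1 (B(P, v) = -⅓*(-3) = 1)
x(V, z) = -3 + V*z (x(V, z) = (1*V)*z - 3 = V*z - 3 = -3 + V*z)
Q(N) = 1/(-3 - 69*N² - 6*N) (Q(N) = 1/((-3 + N*(-6)) - 69*N²) = 1/((-3 - 6*N) - 69*N²) = 1/(-3 - 69*N² - 6*N))
F + Q(-70) = -1202 - 1/(3 + 6*(-70) + 69*(-70)²) = -1202 - 1/(3 - 420 + 69*4900) = -1202 - 1/(3 - 420 + 338100) = -1202 - 1/337683 = -405894967/337683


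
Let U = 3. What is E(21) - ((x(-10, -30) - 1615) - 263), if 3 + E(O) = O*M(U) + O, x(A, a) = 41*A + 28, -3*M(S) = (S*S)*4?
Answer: 2026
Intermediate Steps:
M(S) = -4*S²/3 (M(S) = -S*S*4/3 = -S²*4/3 = -4*S²/3)
x(A, a) = 28 + 41*A
E(O) = -3 - 11*O (E(O) = -3 + (O*(-4/3*3²) + O) = -3 + (O*(-4/3*9) + O) = -3 + (O*(-12) + O) = -3 + (-12*O + O) = -3 - 11*O)
E(21) - ((x(-10, -30) - 1615) - 263) = (-3 - 11*21) - (((28 + 41*(-10)) - 1615) - 263) = (-3 - 231) - (((28 - 410) - 1615) - 263) = -234 - ((-382 - 1615) - 263) = -234 - (-1997 - 263) = -234 - 1*(-2260) = -234 + 2260 = 2026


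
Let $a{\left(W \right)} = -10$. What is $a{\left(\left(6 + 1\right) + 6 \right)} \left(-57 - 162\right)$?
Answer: $2190$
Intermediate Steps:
$a{\left(\left(6 + 1\right) + 6 \right)} \left(-57 - 162\right) = - 10 \left(-57 - 162\right) = \left(-10\right) \left(-219\right) = 2190$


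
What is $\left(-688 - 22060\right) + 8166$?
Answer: $-14582$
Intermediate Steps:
$\left(-688 - 22060\right) + 8166 = -22748 + 8166 = -14582$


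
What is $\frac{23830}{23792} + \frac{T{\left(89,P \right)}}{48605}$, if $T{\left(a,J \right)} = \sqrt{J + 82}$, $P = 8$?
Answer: $\frac{11915}{11896} + \frac{3 \sqrt{10}}{48605} \approx 1.0018$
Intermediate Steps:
$T{\left(a,J \right)} = \sqrt{82 + J}$
$\frac{23830}{23792} + \frac{T{\left(89,P \right)}}{48605} = \frac{23830}{23792} + \frac{\sqrt{82 + 8}}{48605} = 23830 \cdot \frac{1}{23792} + \sqrt{90} \cdot \frac{1}{48605} = \frac{11915}{11896} + 3 \sqrt{10} \cdot \frac{1}{48605} = \frac{11915}{11896} + \frac{3 \sqrt{10}}{48605}$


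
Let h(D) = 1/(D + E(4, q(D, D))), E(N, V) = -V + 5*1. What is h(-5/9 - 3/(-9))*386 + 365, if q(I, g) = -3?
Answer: 14512/35 ≈ 414.63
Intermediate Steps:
E(N, V) = 5 - V (E(N, V) = -V + 5 = 5 - V)
h(D) = 1/(8 + D) (h(D) = 1/(D + (5 - 1*(-3))) = 1/(D + (5 + 3)) = 1/(D + 8) = 1/(8 + D))
h(-5/9 - 3/(-9))*386 + 365 = 386/(8 + (-5/9 - 3/(-9))) + 365 = 386/(8 + (-5*⅑ - 3*(-⅑))) + 365 = 386/(8 + (-5/9 + ⅓)) + 365 = 386/(8 - 2/9) + 365 = 386/(70/9) + 365 = (9/70)*386 + 365 = 1737/35 + 365 = 14512/35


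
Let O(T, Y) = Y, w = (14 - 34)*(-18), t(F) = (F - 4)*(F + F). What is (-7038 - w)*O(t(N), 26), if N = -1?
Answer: -192348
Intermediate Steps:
t(F) = 2*F*(-4 + F) (t(F) = (-4 + F)*(2*F) = 2*F*(-4 + F))
w = 360 (w = -20*(-18) = 360)
(-7038 - w)*O(t(N), 26) = (-7038 - 1*360)*26 = (-7038 - 360)*26 = -7398*26 = -192348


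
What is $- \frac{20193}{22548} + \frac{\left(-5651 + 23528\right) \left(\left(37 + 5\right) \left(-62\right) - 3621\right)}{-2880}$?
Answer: $\frac{4646631119}{120256} \approx 38640.0$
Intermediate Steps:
$- \frac{20193}{22548} + \frac{\left(-5651 + 23528\right) \left(\left(37 + 5\right) \left(-62\right) - 3621\right)}{-2880} = \left(-20193\right) \frac{1}{22548} + 17877 \left(42 \left(-62\right) - 3621\right) \left(- \frac{1}{2880}\right) = - \frac{6731}{7516} + 17877 \left(-2604 - 3621\right) \left(- \frac{1}{2880}\right) = - \frac{6731}{7516} + 17877 \left(-6225\right) \left(- \frac{1}{2880}\right) = - \frac{6731}{7516} - - \frac{2472985}{64} = - \frac{6731}{7516} + \frac{2472985}{64} = \frac{4646631119}{120256}$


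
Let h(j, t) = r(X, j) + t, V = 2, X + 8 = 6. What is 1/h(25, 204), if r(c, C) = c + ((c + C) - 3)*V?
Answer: 1/242 ≈ 0.0041322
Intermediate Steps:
X = -2 (X = -8 + 6 = -2)
r(c, C) = -6 + 2*C + 3*c (r(c, C) = c + ((c + C) - 3)*2 = c + ((C + c) - 3)*2 = c + (-3 + C + c)*2 = c + (-6 + 2*C + 2*c) = -6 + 2*C + 3*c)
h(j, t) = -12 + t + 2*j (h(j, t) = (-6 + 2*j + 3*(-2)) + t = (-6 + 2*j - 6) + t = (-12 + 2*j) + t = -12 + t + 2*j)
1/h(25, 204) = 1/(-12 + 204 + 2*25) = 1/(-12 + 204 + 50) = 1/242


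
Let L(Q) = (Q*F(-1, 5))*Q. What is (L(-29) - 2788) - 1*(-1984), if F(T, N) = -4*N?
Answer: -17624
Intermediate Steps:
L(Q) = -20*Q² (L(Q) = (Q*(-4*5))*Q = (Q*(-20))*Q = (-20*Q)*Q = -20*Q²)
(L(-29) - 2788) - 1*(-1984) = (-20*(-29)² - 2788) - 1*(-1984) = (-20*841 - 2788) + 1984 = (-16820 - 2788) + 1984 = -19608 + 1984 = -17624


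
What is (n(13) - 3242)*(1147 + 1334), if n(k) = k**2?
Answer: -7624113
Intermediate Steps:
(n(13) - 3242)*(1147 + 1334) = (13**2 - 3242)*(1147 + 1334) = (169 - 3242)*2481 = -3073*2481 = -7624113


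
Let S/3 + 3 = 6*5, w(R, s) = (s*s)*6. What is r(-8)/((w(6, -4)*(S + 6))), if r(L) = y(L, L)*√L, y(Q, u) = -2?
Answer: -I*√2/2088 ≈ -0.00067731*I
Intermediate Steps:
w(R, s) = 6*s² (w(R, s) = s²*6 = 6*s²)
S = 81 (S = -9 + 3*(6*5) = -9 + 3*30 = -9 + 90 = 81)
r(L) = -2*√L
r(-8)/((w(6, -4)*(S + 6))) = (-4*I*√2)/(((6*(-4)²)*(81 + 6))) = (-4*I*√2)/(((6*16)*87)) = (-4*I*√2)/((96*87)) = -4*I*√2/8352 = -4*I*√2*(1/8352) = -I*√2/2088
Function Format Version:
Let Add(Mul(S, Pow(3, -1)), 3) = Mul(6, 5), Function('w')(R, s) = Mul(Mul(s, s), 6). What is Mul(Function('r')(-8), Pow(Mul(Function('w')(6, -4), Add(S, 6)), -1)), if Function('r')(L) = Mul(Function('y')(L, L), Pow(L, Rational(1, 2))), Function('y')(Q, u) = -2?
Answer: Mul(Rational(-1, 2088), I, Pow(2, Rational(1, 2))) ≈ Mul(-0.00067731, I)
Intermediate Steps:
Function('w')(R, s) = Mul(6, Pow(s, 2)) (Function('w')(R, s) = Mul(Pow(s, 2), 6) = Mul(6, Pow(s, 2)))
S = 81 (S = Add(-9, Mul(3, Mul(6, 5))) = Add(-9, Mul(3, 30)) = Add(-9, 90) = 81)
Function('r')(L) = Mul(-2, Pow(L, Rational(1, 2)))
Mul(Function('r')(-8), Pow(Mul(Function('w')(6, -4), Add(S, 6)), -1)) = Mul(Mul(-2, Pow(-8, Rational(1, 2))), Pow(Mul(Mul(6, Pow(-4, 2)), Add(81, 6)), -1)) = Mul(Mul(-2, Mul(2, I, Pow(2, Rational(1, 2)))), Pow(Mul(Mul(6, 16), 87), -1)) = Mul(Mul(-4, I, Pow(2, Rational(1, 2))), Pow(Mul(96, 87), -1)) = Mul(Mul(-4, I, Pow(2, Rational(1, 2))), Pow(8352, -1)) = Mul(Mul(-4, I, Pow(2, Rational(1, 2))), Rational(1, 8352)) = Mul(Rational(-1, 2088), I, Pow(2, Rational(1, 2)))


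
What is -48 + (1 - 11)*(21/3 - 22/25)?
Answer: -546/5 ≈ -109.20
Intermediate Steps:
-48 + (1 - 11)*(21/3 - 22/25) = -48 - 10*(21*(⅓) - 22*1/25) = -48 - 10*(7 - 22/25) = -48 - 10*153/25 = -48 - 306/5 = -546/5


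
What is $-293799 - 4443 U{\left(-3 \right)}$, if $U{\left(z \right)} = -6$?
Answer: $-267141$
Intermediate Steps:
$-293799 - 4443 U{\left(-3 \right)} = -293799 - -26658 = -293799 + 26658 = -267141$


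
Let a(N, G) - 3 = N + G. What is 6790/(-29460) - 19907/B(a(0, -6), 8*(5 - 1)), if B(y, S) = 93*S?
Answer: -10111121/1461216 ≈ -6.9197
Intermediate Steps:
a(N, G) = 3 + G + N (a(N, G) = 3 + (N + G) = 3 + (G + N) = 3 + G + N)
6790/(-29460) - 19907/B(a(0, -6), 8*(5 - 1)) = 6790/(-29460) - 19907*1/(744*(5 - 1)) = 6790*(-1/29460) - 19907/(93*(8*4)) = -679/2946 - 19907/(93*32) = -679/2946 - 19907/2976 = -10111121/1461216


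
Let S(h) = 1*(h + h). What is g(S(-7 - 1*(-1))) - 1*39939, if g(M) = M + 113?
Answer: -39838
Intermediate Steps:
S(h) = 2*h (S(h) = 1*(2*h) = 2*h)
g(M) = 113 + M
g(S(-7 - 1*(-1))) - 1*39939 = (113 + 2*(-7 - 1*(-1))) - 1*39939 = (113 + 2*(-7 + 1)) - 39939 = (113 + 2*(-6)) - 39939 = (113 - 12) - 39939 = 101 - 39939 = -39838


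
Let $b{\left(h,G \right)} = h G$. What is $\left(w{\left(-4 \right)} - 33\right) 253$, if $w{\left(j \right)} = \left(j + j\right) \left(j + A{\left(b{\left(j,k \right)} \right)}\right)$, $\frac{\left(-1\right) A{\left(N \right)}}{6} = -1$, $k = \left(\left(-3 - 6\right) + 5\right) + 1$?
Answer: $-12397$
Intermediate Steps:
$k = -3$ ($k = \left(\left(-3 - 6\right) + 5\right) + 1 = \left(-9 + 5\right) + 1 = -4 + 1 = -3$)
$b{\left(h,G \right)} = G h$
$A{\left(N \right)} = 6$ ($A{\left(N \right)} = \left(-6\right) \left(-1\right) = 6$)
$w{\left(j \right)} = 2 j \left(6 + j\right)$ ($w{\left(j \right)} = \left(j + j\right) \left(j + 6\right) = 2 j \left(6 + j\right)$)
$\left(w{\left(-4 \right)} - 33\right) 253 = \left(2 \left(-4\right) \left(6 - 4\right) - 33\right) 253 = \left(2 \left(-4\right) 2 - 33\right) 253 = \left(-16 - 33\right) 253 = \left(-49\right) 253 = -12397$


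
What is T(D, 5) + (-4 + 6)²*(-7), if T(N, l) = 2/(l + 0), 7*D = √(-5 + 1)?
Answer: -138/5 ≈ -27.600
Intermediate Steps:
D = 2*I/7 (D = √(-5 + 1)/7 = √(-4)/7 = (2*I)/7 = 2*I/7 ≈ 0.28571*I)
T(N, l) = 2/l
T(D, 5) + (-4 + 6)²*(-7) = 2/5 + (-4 + 6)²*(-7) = 2*(⅕) + 2²*(-7) = ⅖ + 4*(-7) = ⅖ - 28 = -138/5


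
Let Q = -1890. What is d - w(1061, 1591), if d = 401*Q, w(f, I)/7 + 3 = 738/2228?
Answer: -844268649/1114 ≈ -7.5787e+5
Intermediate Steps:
w(f, I) = -20811/1114 (w(f, I) = -21 + 7*(738/2228) = -21 + 7*(738*(1/2228)) = -21 + 7*(369/1114) = -21 + 2583/1114 = -20811/1114)
d = -757890 (d = 401*(-1890) = -757890)
d - w(1061, 1591) = -757890 - 1*(-20811/1114) = -757890 + 20811/1114 = -844268649/1114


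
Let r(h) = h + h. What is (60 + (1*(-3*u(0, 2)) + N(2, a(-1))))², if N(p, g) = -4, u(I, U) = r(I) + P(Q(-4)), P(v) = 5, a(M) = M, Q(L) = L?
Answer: 1681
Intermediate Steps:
r(h) = 2*h
u(I, U) = 5 + 2*I (u(I, U) = 2*I + 5 = 5 + 2*I)
(60 + (1*(-3*u(0, 2)) + N(2, a(-1))))² = (60 + (1*(-3*(5 + 2*0)) - 4))² = (60 + (1*(-3*(5 + 0)) - 4))² = (60 + (1*(-3*5) - 4))² = (60 + (1*(-15) - 4))² = (60 + (-15 - 4))² = (60 - 19)² = 41² = 1681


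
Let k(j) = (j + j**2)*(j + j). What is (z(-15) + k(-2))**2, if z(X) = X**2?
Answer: 47089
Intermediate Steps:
k(j) = 2*j*(j + j**2) (k(j) = (j + j**2)*(2*j) = 2*j*(j + j**2))
(z(-15) + k(-2))**2 = ((-15)**2 + 2*(-2)**2*(1 - 2))**2 = (225 + 2*4*(-1))**2 = (225 - 8)**2 = 217**2 = 47089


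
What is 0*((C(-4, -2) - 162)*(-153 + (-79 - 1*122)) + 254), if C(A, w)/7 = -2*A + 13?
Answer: 0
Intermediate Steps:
C(A, w) = 91 - 14*A (C(A, w) = 7*(-2*A + 13) = 7*(13 - 2*A) = 91 - 14*A)
0*((C(-4, -2) - 162)*(-153 + (-79 - 1*122)) + 254) = 0*(((91 - 14*(-4)) - 162)*(-153 + (-79 - 1*122)) + 254) = 0*(((91 + 56) - 162)*(-153 + (-79 - 122)) + 254) = 0*((147 - 162)*(-153 - 201) + 254) = 0*(-15*(-354) + 254) = 0*(5310 + 254) = 0*5564 = 0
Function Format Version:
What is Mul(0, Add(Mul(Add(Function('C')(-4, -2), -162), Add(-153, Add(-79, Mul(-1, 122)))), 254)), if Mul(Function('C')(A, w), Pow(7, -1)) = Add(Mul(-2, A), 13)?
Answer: 0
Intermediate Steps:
Function('C')(A, w) = Add(91, Mul(-14, A)) (Function('C')(A, w) = Mul(7, Add(Mul(-2, A), 13)) = Mul(7, Add(13, Mul(-2, A))) = Add(91, Mul(-14, A)))
Mul(0, Add(Mul(Add(Function('C')(-4, -2), -162), Add(-153, Add(-79, Mul(-1, 122)))), 254)) = Mul(0, Add(Mul(Add(Add(91, Mul(-14, -4)), -162), Add(-153, Add(-79, Mul(-1, 122)))), 254)) = Mul(0, Add(Mul(Add(Add(91, 56), -162), Add(-153, Add(-79, -122))), 254)) = Mul(0, Add(Mul(Add(147, -162), Add(-153, -201)), 254)) = Mul(0, Add(Mul(-15, -354), 254)) = Mul(0, Add(5310, 254)) = Mul(0, 5564) = 0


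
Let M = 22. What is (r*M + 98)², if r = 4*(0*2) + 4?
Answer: 34596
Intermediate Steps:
r = 4 (r = 4*0 + 4 = 0 + 4 = 4)
(r*M + 98)² = (4*22 + 98)² = (88 + 98)² = 186² = 34596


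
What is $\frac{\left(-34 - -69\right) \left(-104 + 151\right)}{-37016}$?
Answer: $- \frac{235}{5288} \approx -0.04444$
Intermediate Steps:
$\frac{\left(-34 - -69\right) \left(-104 + 151\right)}{-37016} = \left(-34 + 69\right) 47 \left(- \frac{1}{37016}\right) = 35 \cdot 47 \left(- \frac{1}{37016}\right) = 1645 \left(- \frac{1}{37016}\right) = - \frac{235}{5288}$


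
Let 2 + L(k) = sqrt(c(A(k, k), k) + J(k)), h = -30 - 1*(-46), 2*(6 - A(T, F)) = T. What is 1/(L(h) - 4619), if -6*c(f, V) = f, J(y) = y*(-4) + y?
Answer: -13863/64061066 - I*sqrt(429)/64061066 ≈ -0.0002164 - 3.2332e-7*I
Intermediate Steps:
A(T, F) = 6 - T/2
h = 16 (h = -30 + 46 = 16)
J(y) = -3*y (J(y) = -4*y + y = -3*y)
c(f, V) = -f/6
L(k) = -2 + sqrt(-1 - 35*k/12) (L(k) = -2 + sqrt(-(6 - k/2)/6 - 3*k) = -2 + sqrt((-1 + k/12) - 3*k) = -2 + sqrt(-1 - 35*k/12))
1/(L(h) - 4619) = 1/((-2 + sqrt(-36 - 105*16)/6) - 4619) = 1/((-2 + sqrt(-36 - 1680)/6) - 4619) = 1/((-2 + sqrt(-1716)/6) - 4619) = 1/((-2 + (2*I*sqrt(429))/6) - 4619) = 1/((-2 + I*sqrt(429)/3) - 4619) = 1/(-4621 + I*sqrt(429)/3)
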